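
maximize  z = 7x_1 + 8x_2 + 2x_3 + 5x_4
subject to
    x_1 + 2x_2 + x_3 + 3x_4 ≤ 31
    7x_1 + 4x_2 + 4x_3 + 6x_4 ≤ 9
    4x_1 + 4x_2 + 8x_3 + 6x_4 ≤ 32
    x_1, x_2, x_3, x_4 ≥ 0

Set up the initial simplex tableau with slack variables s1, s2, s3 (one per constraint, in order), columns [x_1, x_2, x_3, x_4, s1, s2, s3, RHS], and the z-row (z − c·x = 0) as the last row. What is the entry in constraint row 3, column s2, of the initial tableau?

Slack s2 belongs to constraint 2; its column is the unit vector e_2, so the entry in row 3 is 0.

0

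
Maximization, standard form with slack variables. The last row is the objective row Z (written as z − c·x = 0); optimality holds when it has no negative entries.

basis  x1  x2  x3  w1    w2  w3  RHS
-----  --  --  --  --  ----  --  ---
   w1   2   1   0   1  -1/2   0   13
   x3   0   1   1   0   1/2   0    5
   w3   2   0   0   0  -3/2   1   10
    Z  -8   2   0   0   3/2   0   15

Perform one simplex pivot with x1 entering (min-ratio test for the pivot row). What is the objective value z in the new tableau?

55

Ratio test on column x1 — row 1: 13/2 = 13/2; row 2: entry 0 ≤ 0; row 3: 10/2 = 5. Minimum is 5 at row 3 (w3 leaves); pivot element 2.
Pivot on row 3; the Z-row RHS becomes 15 − (-8)·5 = 55.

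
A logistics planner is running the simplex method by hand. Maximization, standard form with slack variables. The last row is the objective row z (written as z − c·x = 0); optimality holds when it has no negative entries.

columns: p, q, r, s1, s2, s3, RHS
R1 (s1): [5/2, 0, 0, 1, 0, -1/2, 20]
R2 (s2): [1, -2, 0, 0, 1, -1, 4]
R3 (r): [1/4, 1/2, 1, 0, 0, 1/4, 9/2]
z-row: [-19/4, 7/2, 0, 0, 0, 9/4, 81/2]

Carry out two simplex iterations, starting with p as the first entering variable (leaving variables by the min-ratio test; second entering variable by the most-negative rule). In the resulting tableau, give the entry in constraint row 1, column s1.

1/5

Ratio test on column p — row 1: 20/(5/2) = 8; row 2: 4/1 = 4; row 3: (9/2)/(1/4) = 18. Minimum is 4 at row 2 (s2 leaves); pivot element 1.
Divide row 2 by 1; eliminate column p from the other rows.
Second iteration: most negative z-row entry is -6 in column q, so q enters.
Ratio test on column q — row 1: 10/5 = 2; row 2: entry -2 ≤ 0; row 3: (7/2)/1 = 7/2. Minimum is 2 at row 1 (s1 leaves); pivot element 5.
Divide row 1 by 5; eliminate column q from the other rows.
After both pivots, the entry at constraint row 1, column s1 is 1/5.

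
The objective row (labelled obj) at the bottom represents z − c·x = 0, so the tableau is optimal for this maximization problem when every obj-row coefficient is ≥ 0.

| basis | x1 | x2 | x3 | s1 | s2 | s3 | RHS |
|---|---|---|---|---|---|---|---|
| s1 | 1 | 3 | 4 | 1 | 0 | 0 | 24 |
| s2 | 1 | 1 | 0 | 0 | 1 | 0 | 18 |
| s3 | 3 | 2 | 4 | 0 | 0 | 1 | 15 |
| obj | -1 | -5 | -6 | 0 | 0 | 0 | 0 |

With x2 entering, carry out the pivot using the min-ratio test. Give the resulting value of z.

75/2

Ratio test on column x2 — row 1: 24/3 = 8; row 2: 18/1 = 18; row 3: 15/2 = 15/2. Minimum is 15/2 at row 3 (s3 leaves); pivot element 2.
Pivot on row 3; the obj-row RHS becomes 0 − (-5)·(15/2) = 75/2.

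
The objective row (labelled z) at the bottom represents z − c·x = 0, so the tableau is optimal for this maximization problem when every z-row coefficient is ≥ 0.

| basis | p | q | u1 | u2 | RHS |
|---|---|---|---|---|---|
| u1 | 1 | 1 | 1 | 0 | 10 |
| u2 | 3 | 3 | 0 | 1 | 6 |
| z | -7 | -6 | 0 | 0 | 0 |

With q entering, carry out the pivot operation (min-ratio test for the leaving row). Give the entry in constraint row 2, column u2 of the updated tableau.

Ratio test on column q — row 1: 10/1 = 10; row 2: 6/3 = 2. Minimum is 2 at row 2 (u2 leaves); pivot element 3.
Divide row 2 by 3; eliminate column q from the other rows.
In the new row 2, the u2 entry is the old entry divided by the pivot: 1/3 = 1/3.

1/3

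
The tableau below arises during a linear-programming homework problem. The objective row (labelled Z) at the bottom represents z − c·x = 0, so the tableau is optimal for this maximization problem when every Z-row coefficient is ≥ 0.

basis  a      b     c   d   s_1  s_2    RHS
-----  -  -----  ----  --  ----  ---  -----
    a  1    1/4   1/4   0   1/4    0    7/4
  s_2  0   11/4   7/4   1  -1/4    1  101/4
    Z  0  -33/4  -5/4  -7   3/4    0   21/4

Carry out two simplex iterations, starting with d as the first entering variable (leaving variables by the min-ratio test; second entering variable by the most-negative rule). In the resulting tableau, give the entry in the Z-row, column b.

12

Ratio test on column d — row 1: entry 0 ≤ 0; row 2: (101/4)/1 = 101/4. Minimum is 101/4 at row 2 (s_2 leaves); pivot element 1.
Divide row 2 by 1; eliminate column d from the other rows.
Second iteration: most negative Z-row entry is -1 in column s_1, so s_1 enters.
Ratio test on column s_1 — row 1: (7/4)/(1/4) = 7; row 2: entry -1/4 ≤ 0. Minimum is 7 at row 1 (a leaves); pivot element 1/4.
Divide row 1 by 1/4; eliminate column s_1 from the other rows.
After both pivots, the entry at the Z-row, column b is 12.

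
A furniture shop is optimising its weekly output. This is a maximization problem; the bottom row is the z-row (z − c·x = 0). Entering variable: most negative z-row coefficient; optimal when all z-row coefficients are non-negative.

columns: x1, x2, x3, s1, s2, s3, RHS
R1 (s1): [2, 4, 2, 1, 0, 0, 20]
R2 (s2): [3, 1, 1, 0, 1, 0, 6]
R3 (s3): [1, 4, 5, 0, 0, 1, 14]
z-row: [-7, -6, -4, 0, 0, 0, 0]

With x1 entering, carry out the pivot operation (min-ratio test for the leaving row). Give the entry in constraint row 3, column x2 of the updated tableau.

11/3

Ratio test on column x1 — row 1: 20/2 = 10; row 2: 6/3 = 2; row 3: 14/1 = 14. Minimum is 2 at row 2 (s2 leaves); pivot element 3.
Divide row 2 by 3; eliminate column x1 from the other rows.
Row 3 update in column x2: 4 − 1·(1/3) = 11/3.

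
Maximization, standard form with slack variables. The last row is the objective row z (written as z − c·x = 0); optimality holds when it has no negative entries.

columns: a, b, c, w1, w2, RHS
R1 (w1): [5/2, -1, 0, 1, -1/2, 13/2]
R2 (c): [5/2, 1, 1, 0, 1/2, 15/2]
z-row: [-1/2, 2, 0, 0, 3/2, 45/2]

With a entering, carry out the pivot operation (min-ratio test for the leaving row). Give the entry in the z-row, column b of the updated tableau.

9/5

Ratio test on column a — row 1: (13/2)/(5/2) = 13/5; row 2: (15/2)/(5/2) = 3. Minimum is 13/5 at row 1 (w1 leaves); pivot element 5/2.
Divide row 1 by 5/2; eliminate column a from the other rows.
z-row update in column b: 2 − (-1/2)·(-2/5) = 9/5.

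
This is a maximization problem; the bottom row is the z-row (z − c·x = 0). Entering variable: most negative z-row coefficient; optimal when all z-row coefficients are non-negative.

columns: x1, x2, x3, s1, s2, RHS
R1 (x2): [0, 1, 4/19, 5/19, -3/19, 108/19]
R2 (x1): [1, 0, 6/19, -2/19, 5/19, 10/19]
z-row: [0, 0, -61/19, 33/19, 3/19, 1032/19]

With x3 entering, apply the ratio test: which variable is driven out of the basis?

Column x3 entries and ratios — x2: (108/19)/(4/19) = 27; x1: (10/19)/(6/19) = 5/3.
Smallest ratio is 5/3 in the row of x1, so x1 leaves.

x1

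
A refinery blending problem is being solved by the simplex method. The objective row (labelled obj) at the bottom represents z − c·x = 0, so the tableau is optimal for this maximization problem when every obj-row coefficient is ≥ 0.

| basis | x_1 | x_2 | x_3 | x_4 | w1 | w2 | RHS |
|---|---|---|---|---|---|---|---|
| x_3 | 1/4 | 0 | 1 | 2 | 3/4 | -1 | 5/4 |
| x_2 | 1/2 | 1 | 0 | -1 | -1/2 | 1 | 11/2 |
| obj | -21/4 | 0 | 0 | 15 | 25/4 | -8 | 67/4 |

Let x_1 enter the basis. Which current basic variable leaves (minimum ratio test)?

Column x_1 entries and ratios — x_3: (5/4)/(1/4) = 5; x_2: (11/2)/(1/2) = 11.
Smallest ratio is 5 in the row of x_3, so x_3 leaves.

x_3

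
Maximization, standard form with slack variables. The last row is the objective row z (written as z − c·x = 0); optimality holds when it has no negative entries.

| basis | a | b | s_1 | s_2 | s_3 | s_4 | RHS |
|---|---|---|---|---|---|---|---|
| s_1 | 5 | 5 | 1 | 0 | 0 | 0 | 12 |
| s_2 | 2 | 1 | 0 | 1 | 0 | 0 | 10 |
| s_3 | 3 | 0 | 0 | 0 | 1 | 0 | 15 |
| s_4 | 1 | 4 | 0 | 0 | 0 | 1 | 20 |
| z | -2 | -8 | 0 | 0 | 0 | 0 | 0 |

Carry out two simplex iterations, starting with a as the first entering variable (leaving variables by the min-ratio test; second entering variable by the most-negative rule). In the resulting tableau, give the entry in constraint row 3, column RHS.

15

Ratio test on column a — row 1: 12/5 = 12/5; row 2: 10/2 = 5; row 3: 15/3 = 5; row 4: 20/1 = 20. Minimum is 12/5 at row 1 (s_1 leaves); pivot element 5.
Divide row 1 by 5; eliminate column a from the other rows.
Second iteration: most negative z-row entry is -6 in column b, so b enters.
Ratio test on column b — row 1: (12/5)/1 = 12/5; row 2: entry -1 ≤ 0; row 3: entry -3 ≤ 0; row 4: (88/5)/3 = 88/15. Minimum is 12/5 at row 1 (a leaves); pivot element 1.
Divide row 1 by 1; eliminate column b from the other rows.
After both pivots, the entry at constraint row 3, column RHS is 15.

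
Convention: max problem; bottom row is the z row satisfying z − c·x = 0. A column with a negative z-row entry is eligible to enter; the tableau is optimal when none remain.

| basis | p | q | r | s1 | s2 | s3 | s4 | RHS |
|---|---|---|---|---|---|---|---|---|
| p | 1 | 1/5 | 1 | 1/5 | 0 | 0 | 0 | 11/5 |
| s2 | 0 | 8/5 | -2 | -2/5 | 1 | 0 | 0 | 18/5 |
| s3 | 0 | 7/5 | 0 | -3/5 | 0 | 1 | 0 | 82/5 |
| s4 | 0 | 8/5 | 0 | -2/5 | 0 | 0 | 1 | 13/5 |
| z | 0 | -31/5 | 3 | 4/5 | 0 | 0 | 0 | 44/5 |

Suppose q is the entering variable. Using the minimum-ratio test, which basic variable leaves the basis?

Column q entries and ratios — p: (11/5)/(1/5) = 11; s2: (18/5)/(8/5) = 9/4; s3: (82/5)/(7/5) = 82/7; s4: (13/5)/(8/5) = 13/8.
Smallest ratio is 13/8 in the row of s4, so s4 leaves.

s4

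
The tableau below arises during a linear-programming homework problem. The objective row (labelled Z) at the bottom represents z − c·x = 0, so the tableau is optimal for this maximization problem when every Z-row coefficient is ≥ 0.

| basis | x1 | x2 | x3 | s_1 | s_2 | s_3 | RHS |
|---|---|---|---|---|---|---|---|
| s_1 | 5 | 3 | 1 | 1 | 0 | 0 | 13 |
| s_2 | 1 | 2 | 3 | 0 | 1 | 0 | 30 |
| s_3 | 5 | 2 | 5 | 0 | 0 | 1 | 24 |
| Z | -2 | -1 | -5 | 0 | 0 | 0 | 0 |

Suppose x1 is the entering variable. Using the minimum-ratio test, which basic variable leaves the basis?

s_1

Column x1 entries and ratios — s_1: 13/5 = 13/5; s_2: 30/1 = 30; s_3: 24/5 = 24/5.
Smallest ratio is 13/5 in the row of s_1, so s_1 leaves.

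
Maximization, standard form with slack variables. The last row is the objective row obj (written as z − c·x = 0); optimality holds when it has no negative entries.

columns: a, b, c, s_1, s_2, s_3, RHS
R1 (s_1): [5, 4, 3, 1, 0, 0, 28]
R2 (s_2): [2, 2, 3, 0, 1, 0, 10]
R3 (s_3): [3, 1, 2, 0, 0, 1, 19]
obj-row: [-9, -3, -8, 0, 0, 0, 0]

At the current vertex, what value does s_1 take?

s_1 is basic (row 1); its value is the RHS of that row, 28.

28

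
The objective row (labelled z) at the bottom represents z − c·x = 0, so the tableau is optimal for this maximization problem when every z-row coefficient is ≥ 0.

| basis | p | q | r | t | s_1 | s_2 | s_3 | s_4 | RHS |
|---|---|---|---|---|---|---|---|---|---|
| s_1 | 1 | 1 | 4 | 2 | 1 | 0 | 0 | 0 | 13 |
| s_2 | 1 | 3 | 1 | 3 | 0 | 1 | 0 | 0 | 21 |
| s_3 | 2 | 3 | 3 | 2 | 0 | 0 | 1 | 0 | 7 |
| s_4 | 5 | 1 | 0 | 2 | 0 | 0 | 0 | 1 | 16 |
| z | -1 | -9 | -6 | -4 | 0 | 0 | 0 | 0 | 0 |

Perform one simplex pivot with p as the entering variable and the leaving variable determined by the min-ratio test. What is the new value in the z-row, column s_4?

1/5

Ratio test on column p — row 1: 13/1 = 13; row 2: 21/1 = 21; row 3: 7/2 = 7/2; row 4: 16/5 = 16/5. Minimum is 16/5 at row 4 (s_4 leaves); pivot element 5.
Divide row 4 by 5; eliminate column p from the other rows.
z-row update in column s_4: 0 − (-1)·(1/5) = 1/5.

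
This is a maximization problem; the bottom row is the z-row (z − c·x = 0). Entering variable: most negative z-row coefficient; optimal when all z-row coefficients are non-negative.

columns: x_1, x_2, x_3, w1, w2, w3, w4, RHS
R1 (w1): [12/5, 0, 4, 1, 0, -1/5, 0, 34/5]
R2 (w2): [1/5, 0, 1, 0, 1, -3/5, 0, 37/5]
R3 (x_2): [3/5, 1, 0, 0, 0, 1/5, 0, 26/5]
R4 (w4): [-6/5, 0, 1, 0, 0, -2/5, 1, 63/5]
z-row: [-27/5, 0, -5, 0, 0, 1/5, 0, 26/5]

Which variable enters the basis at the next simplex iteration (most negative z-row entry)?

Negative z-row entries: x_1: -27/5, x_3: -5.
The most negative is -27/5 in column x_1, so x_1 enters.

x_1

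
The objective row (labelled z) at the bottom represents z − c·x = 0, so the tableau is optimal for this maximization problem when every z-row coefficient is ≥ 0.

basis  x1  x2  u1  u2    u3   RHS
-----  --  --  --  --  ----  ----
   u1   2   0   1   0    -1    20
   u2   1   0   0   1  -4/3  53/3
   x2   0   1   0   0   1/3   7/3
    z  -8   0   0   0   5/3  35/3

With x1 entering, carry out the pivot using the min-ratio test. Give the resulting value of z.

Ratio test on column x1 — row 1: 20/2 = 10; row 2: (53/3)/1 = 53/3; row 3: entry 0 ≤ 0. Minimum is 10 at row 1 (u1 leaves); pivot element 2.
Pivot on row 1; the z-row RHS becomes 35/3 − (-8)·10 = 275/3.

275/3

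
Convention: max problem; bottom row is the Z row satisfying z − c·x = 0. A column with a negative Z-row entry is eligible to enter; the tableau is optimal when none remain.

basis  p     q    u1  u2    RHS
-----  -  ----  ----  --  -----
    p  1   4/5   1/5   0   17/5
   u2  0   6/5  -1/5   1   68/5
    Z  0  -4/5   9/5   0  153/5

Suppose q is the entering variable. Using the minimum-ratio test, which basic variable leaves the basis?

p

Column q entries and ratios — p: (17/5)/(4/5) = 17/4; u2: (68/5)/(6/5) = 34/3.
Smallest ratio is 17/4 in the row of p, so p leaves.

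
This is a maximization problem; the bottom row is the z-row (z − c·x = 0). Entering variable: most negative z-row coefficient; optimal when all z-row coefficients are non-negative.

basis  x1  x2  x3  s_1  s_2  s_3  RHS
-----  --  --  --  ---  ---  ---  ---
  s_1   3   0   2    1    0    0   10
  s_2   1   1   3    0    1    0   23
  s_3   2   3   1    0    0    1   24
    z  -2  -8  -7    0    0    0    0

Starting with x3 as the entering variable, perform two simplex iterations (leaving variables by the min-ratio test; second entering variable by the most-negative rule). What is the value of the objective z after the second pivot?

Ratio test on column x3 — row 1: 10/2 = 5; row 2: 23/3 = 23/3; row 3: 24/1 = 24. Minimum is 5 at row 1 (s_1 leaves); pivot element 2.
Pivot on row 1; the z-row RHS becomes 0 − (-7)·5 = 35.
Next entering variable (most negative z-row entry -8): x2.
Ratio test on column x2 — row 1: entry 0 ≤ 0; row 2: 8/1 = 8; row 3: 19/3 = 19/3. Minimum is 19/3 at row 3 (s_3 leaves); pivot element 3.
After the second pivot the z-row RHS is 35 − (-8)·(19/3) = 257/3.

257/3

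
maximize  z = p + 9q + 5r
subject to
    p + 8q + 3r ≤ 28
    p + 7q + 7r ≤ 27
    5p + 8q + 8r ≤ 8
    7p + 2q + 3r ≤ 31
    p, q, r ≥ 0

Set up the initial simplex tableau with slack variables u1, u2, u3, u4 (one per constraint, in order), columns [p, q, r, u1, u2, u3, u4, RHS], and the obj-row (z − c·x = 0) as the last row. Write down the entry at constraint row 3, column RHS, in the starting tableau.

8

The RHS of constraint 3 is b_3 = 8.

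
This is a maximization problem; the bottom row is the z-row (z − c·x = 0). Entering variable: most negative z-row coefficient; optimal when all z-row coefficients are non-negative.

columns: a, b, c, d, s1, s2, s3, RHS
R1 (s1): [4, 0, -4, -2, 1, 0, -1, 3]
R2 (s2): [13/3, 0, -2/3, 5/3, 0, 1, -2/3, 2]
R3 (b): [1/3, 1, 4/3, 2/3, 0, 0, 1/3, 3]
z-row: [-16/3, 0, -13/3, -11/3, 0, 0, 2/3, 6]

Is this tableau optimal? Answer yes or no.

no

The z-row has a negative entry -16/3 in column a, so it is not optimal.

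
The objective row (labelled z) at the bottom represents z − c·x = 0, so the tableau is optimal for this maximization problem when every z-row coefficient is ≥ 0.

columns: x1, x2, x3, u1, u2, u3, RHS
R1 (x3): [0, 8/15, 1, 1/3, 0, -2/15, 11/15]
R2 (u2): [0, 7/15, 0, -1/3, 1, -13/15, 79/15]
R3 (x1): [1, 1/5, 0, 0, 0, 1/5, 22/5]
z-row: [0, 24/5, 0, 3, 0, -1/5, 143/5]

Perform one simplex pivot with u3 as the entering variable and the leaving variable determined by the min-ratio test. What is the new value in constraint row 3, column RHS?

Ratio test on column u3 — row 1: entry -2/15 ≤ 0; row 2: entry -13/15 ≤ 0; row 3: (22/5)/(1/5) = 22. Minimum is 22 at row 3 (x1 leaves); pivot element 1/5.
Divide row 3 by 1/5; eliminate column u3 from the other rows.
In the new row 3, the RHS entry is the old entry divided by the pivot: (22/5)/(1/5) = 22.

22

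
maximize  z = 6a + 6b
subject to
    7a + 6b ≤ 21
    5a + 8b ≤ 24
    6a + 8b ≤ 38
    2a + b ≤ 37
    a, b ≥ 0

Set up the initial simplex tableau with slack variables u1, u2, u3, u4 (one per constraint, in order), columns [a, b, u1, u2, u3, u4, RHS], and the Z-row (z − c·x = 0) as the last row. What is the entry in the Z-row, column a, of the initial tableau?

The Z-row carries the negated objective coefficients: the a entry is -6.

-6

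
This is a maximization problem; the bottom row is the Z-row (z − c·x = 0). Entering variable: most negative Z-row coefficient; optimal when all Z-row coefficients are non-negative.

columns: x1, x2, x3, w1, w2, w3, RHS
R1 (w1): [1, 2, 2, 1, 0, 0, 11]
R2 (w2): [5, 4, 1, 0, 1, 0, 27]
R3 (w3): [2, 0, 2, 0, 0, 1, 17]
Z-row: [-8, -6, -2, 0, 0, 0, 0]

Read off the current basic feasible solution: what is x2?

0

x2 is not in the basis, so in the current basic feasible solution x2 = 0.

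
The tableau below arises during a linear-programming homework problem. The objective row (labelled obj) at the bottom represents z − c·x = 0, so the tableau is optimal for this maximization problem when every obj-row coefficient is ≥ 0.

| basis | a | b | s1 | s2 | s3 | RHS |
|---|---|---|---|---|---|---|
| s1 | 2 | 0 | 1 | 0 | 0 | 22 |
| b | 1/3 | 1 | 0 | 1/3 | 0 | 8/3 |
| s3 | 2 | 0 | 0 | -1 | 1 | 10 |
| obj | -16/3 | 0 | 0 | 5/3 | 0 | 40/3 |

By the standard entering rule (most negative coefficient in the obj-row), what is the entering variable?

a

Negative obj-row entries: a: -16/3.
The most negative is -16/3 in column a, so a enters.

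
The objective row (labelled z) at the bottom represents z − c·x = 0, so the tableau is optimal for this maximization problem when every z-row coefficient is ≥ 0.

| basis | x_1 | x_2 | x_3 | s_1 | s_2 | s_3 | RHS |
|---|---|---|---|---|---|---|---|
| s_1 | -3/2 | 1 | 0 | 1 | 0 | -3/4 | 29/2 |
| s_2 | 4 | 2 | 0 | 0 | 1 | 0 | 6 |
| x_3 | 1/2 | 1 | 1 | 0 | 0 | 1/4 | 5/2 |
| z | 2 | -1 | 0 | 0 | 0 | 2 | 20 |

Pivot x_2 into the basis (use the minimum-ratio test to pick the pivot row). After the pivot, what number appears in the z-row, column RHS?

45/2

Ratio test on column x_2 — row 1: (29/2)/1 = 29/2; row 2: 6/2 = 3; row 3: (5/2)/1 = 5/2. Minimum is 5/2 at row 3 (x_3 leaves); pivot element 1.
Divide row 3 by 1; eliminate column x_2 from the other rows.
z-row update in column RHS: 20 − (-1)·(5/2) = 45/2.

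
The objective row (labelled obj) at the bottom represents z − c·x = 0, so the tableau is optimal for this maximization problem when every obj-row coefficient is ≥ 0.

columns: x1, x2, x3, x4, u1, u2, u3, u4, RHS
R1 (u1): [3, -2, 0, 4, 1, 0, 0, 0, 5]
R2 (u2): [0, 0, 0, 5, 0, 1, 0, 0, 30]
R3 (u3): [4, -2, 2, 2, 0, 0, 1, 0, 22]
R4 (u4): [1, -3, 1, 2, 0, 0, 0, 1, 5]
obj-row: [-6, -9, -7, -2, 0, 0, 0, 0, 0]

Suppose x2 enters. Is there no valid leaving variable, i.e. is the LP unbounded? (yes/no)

yes

Every constraint-row entry in column x2 is ≤ 0, so increasing x2 is unbounded.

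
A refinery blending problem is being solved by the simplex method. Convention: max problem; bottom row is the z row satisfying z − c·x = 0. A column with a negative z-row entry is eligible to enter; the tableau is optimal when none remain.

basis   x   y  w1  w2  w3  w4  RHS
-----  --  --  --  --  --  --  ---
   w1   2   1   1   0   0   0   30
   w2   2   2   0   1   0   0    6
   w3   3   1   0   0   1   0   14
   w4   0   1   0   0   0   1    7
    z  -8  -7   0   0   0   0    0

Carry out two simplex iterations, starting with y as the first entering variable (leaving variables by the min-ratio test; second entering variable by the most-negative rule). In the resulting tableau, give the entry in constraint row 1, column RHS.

24

Ratio test on column y — row 1: 30/1 = 30; row 2: 6/2 = 3; row 3: 14/1 = 14; row 4: 7/1 = 7. Minimum is 3 at row 2 (w2 leaves); pivot element 2.
Divide row 2 by 2; eliminate column y from the other rows.
Second iteration: most negative z-row entry is -1 in column x, so x enters.
Ratio test on column x — row 1: 27/1 = 27; row 2: 3/1 = 3; row 3: 11/2 = 11/2; row 4: entry -1 ≤ 0. Minimum is 3 at row 2 (y leaves); pivot element 1.
Divide row 2 by 1; eliminate column x from the other rows.
After both pivots, the entry at constraint row 1, column RHS is 24.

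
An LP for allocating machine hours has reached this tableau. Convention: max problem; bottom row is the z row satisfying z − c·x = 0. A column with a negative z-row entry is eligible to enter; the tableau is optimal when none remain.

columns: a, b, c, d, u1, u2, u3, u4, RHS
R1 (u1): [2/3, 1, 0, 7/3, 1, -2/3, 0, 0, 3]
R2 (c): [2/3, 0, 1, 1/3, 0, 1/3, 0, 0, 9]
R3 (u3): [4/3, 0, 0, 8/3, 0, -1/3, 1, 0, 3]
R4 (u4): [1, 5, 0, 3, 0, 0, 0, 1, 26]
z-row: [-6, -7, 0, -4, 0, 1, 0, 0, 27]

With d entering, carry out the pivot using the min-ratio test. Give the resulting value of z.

Ratio test on column d — row 1: 3/(7/3) = 9/7; row 2: 9/(1/3) = 27; row 3: 3/(8/3) = 9/8; row 4: 26/3 = 26/3. Minimum is 9/8 at row 3 (u3 leaves); pivot element 8/3.
Pivot on row 3; the z-row RHS becomes 27 − (-4)·(9/8) = 63/2.

63/2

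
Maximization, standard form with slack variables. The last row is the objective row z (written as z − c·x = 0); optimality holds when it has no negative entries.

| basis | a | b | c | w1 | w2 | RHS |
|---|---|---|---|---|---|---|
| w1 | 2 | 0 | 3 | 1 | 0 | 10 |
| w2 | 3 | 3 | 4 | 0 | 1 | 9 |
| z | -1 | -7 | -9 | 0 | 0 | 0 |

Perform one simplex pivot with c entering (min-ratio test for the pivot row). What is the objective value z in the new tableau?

Ratio test on column c — row 1: 10/3 = 10/3; row 2: 9/4 = 9/4. Minimum is 9/4 at row 2 (w2 leaves); pivot element 4.
Pivot on row 2; the z-row RHS becomes 0 − (-9)·(9/4) = 81/4.

81/4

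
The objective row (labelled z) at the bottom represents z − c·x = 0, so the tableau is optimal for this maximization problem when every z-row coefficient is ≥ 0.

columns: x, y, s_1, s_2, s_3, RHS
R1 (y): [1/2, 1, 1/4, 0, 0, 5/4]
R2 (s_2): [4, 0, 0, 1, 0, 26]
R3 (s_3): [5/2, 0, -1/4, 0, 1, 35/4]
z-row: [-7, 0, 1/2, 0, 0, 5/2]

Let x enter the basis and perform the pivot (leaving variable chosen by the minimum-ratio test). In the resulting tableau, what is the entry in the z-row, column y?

14

Ratio test on column x — row 1: (5/4)/(1/2) = 5/2; row 2: 26/4 = 13/2; row 3: (35/4)/(5/2) = 7/2. Minimum is 5/2 at row 1 (y leaves); pivot element 1/2.
Divide row 1 by 1/2; eliminate column x from the other rows.
z-row update in column y: 0 − (-7)·2 = 14.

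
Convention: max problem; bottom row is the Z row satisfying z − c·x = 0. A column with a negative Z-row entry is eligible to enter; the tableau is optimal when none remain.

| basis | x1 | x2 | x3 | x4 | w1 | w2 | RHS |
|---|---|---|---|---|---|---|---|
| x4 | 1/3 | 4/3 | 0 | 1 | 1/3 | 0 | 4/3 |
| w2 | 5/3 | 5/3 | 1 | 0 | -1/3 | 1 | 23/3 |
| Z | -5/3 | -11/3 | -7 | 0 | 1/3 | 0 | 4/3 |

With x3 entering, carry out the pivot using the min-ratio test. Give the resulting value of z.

55

Ratio test on column x3 — row 1: entry 0 ≤ 0; row 2: (23/3)/1 = 23/3. Minimum is 23/3 at row 2 (w2 leaves); pivot element 1.
Pivot on row 2; the Z-row RHS becomes 4/3 − (-7)·(23/3) = 55.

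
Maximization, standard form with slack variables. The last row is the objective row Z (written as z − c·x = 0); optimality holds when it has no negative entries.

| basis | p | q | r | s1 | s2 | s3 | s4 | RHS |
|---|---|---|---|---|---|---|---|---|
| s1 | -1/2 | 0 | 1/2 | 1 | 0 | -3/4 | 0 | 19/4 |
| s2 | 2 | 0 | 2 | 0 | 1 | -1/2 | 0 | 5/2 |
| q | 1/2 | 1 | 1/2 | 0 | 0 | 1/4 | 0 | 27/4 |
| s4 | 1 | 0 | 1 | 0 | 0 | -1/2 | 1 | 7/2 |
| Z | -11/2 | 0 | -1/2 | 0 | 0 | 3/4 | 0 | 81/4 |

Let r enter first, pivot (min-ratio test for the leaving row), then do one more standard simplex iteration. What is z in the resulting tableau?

217/8

Ratio test on column r — row 1: (19/4)/(1/2) = 19/2; row 2: (5/2)/2 = 5/4; row 3: (27/4)/(1/2) = 27/2; row 4: (7/2)/1 = 7/2. Minimum is 5/4 at row 2 (s2 leaves); pivot element 2.
Pivot on row 2; the Z-row RHS becomes 81/4 − (-1/2)·(5/4) = 167/8.
Next entering variable (most negative Z-row entry -5): p.
Ratio test on column p — row 1: entry -1 ≤ 0; row 2: (5/4)/1 = 5/4; row 3: entry 0 ≤ 0; row 4: entry 0 ≤ 0. Minimum is 5/4 at row 2 (r leaves); pivot element 1.
After the second pivot the Z-row RHS is 167/8 − (-5)·(5/4) = 217/8.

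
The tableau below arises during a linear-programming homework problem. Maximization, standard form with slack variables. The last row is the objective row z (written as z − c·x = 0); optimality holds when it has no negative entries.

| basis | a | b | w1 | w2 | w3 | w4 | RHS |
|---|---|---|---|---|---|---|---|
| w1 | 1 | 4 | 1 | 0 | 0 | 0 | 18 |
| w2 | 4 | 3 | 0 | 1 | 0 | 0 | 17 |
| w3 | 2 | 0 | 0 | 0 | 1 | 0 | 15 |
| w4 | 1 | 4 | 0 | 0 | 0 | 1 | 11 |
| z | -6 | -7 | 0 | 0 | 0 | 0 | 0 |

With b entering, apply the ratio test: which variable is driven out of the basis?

Column b entries and ratios — w1: 18/4 = 9/2; w2: 17/3 = 17/3; w3: 0 ≤ 0, skip; w4: 11/4 = 11/4.
Smallest ratio is 11/4 in the row of w4, so w4 leaves.

w4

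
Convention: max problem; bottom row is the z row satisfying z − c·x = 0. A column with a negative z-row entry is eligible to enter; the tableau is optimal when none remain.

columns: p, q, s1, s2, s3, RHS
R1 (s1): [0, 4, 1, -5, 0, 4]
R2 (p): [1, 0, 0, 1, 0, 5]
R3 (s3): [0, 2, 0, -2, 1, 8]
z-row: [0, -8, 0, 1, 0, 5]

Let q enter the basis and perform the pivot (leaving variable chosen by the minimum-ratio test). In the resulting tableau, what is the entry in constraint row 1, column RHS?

1

Ratio test on column q — row 1: 4/4 = 1; row 2: entry 0 ≤ 0; row 3: 8/2 = 4. Minimum is 1 at row 1 (s1 leaves); pivot element 4.
Divide row 1 by 4; eliminate column q from the other rows.
In the new row 1, the RHS entry is the old entry divided by the pivot: 4/4 = 1.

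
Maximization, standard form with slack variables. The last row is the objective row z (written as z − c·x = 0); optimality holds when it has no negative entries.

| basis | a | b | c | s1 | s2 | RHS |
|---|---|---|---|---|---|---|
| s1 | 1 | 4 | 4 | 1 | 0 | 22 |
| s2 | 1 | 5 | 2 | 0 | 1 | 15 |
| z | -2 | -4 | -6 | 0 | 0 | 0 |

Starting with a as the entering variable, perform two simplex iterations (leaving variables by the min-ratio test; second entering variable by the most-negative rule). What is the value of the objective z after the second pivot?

37

Ratio test on column a — row 1: 22/1 = 22; row 2: 15/1 = 15. Minimum is 15 at row 2 (s2 leaves); pivot element 1.
Pivot on row 2; the z-row RHS becomes 0 − (-2)·15 = 30.
Next entering variable (most negative z-row entry -2): c.
Ratio test on column c — row 1: 7/2 = 7/2; row 2: 15/2 = 15/2. Minimum is 7/2 at row 1 (s1 leaves); pivot element 2.
After the second pivot the z-row RHS is 30 − (-2)·(7/2) = 37.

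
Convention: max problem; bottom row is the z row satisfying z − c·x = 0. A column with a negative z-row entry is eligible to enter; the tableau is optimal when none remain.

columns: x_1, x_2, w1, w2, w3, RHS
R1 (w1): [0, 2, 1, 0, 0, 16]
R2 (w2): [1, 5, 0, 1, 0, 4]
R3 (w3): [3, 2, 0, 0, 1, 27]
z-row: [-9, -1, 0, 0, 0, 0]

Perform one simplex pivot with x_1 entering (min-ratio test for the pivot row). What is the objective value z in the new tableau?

36

Ratio test on column x_1 — row 1: entry 0 ≤ 0; row 2: 4/1 = 4; row 3: 27/3 = 9. Minimum is 4 at row 2 (w2 leaves); pivot element 1.
Pivot on row 2; the z-row RHS becomes 0 − (-9)·4 = 36.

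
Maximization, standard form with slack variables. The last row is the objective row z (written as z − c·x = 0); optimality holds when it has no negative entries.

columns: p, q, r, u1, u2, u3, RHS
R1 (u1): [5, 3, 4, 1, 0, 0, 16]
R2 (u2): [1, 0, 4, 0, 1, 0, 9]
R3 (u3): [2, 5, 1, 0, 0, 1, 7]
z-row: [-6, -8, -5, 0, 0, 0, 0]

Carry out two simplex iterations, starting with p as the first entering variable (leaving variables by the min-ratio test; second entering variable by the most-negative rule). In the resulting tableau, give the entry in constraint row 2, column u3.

3/19

Ratio test on column p — row 1: 16/5 = 16/5; row 2: 9/1 = 9; row 3: 7/2 = 7/2. Minimum is 16/5 at row 1 (u1 leaves); pivot element 5.
Divide row 1 by 5; eliminate column p from the other rows.
Second iteration: most negative z-row entry is -22/5 in column q, so q enters.
Ratio test on column q — row 1: (16/5)/(3/5) = 16/3; row 2: entry -3/5 ≤ 0; row 3: (3/5)/(19/5) = 3/19. Minimum is 3/19 at row 3 (u3 leaves); pivot element 19/5.
Divide row 3 by 19/5; eliminate column q from the other rows.
After both pivots, the entry at constraint row 2, column u3 is 3/19.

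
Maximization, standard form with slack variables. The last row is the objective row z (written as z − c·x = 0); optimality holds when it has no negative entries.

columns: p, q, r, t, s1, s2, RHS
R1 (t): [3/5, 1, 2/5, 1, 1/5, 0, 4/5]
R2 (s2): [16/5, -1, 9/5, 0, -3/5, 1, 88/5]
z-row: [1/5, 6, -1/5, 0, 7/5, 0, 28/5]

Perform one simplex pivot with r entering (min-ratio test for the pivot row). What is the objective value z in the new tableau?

6

Ratio test on column r — row 1: (4/5)/(2/5) = 2; row 2: (88/5)/(9/5) = 88/9. Minimum is 2 at row 1 (t leaves); pivot element 2/5.
Pivot on row 1; the z-row RHS becomes 28/5 − (-1/5)·2 = 6.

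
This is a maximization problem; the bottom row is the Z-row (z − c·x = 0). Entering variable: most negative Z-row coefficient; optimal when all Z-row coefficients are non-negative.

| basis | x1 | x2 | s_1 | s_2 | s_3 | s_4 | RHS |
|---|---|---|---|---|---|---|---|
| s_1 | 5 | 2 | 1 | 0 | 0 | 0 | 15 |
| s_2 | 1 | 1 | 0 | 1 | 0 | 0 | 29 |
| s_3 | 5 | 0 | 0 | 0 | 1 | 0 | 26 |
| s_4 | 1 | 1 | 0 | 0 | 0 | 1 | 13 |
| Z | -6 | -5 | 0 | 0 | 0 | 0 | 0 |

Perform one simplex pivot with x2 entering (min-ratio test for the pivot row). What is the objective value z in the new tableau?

Ratio test on column x2 — row 1: 15/2 = 15/2; row 2: 29/1 = 29; row 3: entry 0 ≤ 0; row 4: 13/1 = 13. Minimum is 15/2 at row 1 (s_1 leaves); pivot element 2.
Pivot on row 1; the Z-row RHS becomes 0 − (-5)·(15/2) = 75/2.

75/2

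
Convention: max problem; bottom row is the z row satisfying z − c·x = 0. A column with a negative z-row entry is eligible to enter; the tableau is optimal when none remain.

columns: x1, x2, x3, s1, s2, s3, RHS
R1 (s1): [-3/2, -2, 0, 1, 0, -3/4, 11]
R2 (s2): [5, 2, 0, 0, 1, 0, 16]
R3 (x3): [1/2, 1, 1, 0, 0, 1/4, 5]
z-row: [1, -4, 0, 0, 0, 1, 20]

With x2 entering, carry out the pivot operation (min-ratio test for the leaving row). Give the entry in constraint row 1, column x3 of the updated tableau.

2

Ratio test on column x2 — row 1: entry -2 ≤ 0; row 2: 16/2 = 8; row 3: 5/1 = 5. Minimum is 5 at row 3 (x3 leaves); pivot element 1.
Divide row 3 by 1; eliminate column x2 from the other rows.
Row 1 update in column x3: 0 − (-2)·1 = 2.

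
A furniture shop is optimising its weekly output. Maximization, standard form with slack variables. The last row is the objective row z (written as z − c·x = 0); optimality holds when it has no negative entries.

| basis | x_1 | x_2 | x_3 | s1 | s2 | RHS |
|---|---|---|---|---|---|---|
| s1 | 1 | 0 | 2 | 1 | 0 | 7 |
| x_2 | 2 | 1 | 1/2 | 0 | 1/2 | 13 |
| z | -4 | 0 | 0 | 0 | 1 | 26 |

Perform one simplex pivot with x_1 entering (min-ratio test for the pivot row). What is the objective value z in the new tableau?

52

Ratio test on column x_1 — row 1: 7/1 = 7; row 2: 13/2 = 13/2. Minimum is 13/2 at row 2 (x_2 leaves); pivot element 2.
Pivot on row 2; the z-row RHS becomes 26 − (-4)·(13/2) = 52.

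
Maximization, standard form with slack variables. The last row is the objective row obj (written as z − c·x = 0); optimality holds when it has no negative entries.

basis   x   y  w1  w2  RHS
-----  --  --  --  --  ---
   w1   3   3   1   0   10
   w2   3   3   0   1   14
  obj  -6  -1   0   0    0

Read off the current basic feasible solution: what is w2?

w2 is basic (row 2); its value is the RHS of that row, 14.

14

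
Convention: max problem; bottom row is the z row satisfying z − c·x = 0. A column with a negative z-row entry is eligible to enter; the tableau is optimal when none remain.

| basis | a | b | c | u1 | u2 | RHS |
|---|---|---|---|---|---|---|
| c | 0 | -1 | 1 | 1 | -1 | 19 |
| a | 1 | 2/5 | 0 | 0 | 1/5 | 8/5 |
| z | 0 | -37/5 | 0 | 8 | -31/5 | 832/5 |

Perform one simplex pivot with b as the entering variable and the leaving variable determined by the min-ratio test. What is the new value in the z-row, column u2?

Ratio test on column b — row 1: entry -1 ≤ 0; row 2: (8/5)/(2/5) = 4. Minimum is 4 at row 2 (a leaves); pivot element 2/5.
Divide row 2 by 2/5; eliminate column b from the other rows.
z-row update in column u2: -31/5 − (-37/5)·(1/2) = -5/2.

-5/2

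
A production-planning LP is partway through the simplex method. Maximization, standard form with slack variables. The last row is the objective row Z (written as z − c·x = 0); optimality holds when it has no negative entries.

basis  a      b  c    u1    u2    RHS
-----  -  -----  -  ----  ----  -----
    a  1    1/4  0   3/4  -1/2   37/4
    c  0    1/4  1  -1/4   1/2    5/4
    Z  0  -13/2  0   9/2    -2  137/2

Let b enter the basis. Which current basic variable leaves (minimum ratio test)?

Column b entries and ratios — a: (37/4)/(1/4) = 37; c: (5/4)/(1/4) = 5.
Smallest ratio is 5 in the row of c, so c leaves.

c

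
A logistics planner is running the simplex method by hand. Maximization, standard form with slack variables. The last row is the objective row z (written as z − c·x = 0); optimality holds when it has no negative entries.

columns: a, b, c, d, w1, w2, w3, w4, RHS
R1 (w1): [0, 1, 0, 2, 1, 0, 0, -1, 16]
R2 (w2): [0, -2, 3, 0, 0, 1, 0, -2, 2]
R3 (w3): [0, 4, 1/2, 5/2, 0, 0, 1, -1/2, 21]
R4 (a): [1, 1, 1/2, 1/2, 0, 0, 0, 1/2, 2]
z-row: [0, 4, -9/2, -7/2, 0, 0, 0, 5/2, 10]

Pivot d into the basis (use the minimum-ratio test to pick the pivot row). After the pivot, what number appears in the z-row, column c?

Ratio test on column d — row 1: 16/2 = 8; row 2: entry 0 ≤ 0; row 3: 21/(5/2) = 42/5; row 4: 2/(1/2) = 4. Minimum is 4 at row 4 (a leaves); pivot element 1/2.
Divide row 4 by 1/2; eliminate column d from the other rows.
z-row update in column c: -9/2 − (-7/2)·1 = -1.

-1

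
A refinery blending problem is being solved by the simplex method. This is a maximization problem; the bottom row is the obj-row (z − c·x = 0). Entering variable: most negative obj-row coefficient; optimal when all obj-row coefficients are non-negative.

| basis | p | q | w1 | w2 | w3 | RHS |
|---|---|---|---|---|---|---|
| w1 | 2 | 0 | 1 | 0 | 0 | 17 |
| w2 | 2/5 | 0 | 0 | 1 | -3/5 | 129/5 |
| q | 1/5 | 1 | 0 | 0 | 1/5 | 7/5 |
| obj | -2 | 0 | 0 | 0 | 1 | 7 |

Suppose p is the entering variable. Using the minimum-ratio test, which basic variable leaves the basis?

q

Column p entries and ratios — w1: 17/2 = 17/2; w2: (129/5)/(2/5) = 129/2; q: (7/5)/(1/5) = 7.
Smallest ratio is 7 in the row of q, so q leaves.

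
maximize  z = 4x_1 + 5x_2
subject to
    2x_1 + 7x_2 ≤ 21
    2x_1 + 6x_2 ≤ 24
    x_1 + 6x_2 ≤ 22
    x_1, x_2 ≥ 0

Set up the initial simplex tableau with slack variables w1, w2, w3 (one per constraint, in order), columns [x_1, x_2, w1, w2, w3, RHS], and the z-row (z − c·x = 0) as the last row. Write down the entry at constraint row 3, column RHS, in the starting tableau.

22

The RHS of constraint 3 is b_3 = 22.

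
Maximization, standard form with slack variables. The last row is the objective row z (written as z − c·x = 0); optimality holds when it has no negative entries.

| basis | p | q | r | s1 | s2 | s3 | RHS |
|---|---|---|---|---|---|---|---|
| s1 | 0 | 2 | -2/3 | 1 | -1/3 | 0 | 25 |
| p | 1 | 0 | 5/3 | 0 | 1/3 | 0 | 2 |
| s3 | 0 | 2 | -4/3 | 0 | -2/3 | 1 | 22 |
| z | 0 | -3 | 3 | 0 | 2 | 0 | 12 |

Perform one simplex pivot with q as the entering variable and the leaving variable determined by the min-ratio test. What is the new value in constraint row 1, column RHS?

3

Ratio test on column q — row 1: 25/2 = 25/2; row 2: entry 0 ≤ 0; row 3: 22/2 = 11. Minimum is 11 at row 3 (s3 leaves); pivot element 2.
Divide row 3 by 2; eliminate column q from the other rows.
Row 1 update in column RHS: 25 − 2·11 = 3.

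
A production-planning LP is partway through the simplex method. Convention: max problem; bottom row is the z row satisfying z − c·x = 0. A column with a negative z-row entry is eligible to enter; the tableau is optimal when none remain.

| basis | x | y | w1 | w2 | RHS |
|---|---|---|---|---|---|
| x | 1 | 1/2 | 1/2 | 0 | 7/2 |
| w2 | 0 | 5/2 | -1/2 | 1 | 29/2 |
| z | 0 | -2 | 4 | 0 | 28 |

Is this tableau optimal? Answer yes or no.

The z-row has a negative entry -2 in column y, so it is not optimal.

no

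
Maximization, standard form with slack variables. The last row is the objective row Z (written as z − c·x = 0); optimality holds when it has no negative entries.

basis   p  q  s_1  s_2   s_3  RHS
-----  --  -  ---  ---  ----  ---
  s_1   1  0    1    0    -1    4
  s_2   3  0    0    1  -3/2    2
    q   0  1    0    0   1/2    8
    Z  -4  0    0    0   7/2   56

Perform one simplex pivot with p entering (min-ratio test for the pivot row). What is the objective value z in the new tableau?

Ratio test on column p — row 1: 4/1 = 4; row 2: 2/3 = 2/3; row 3: entry 0 ≤ 0. Minimum is 2/3 at row 2 (s_2 leaves); pivot element 3.
Pivot on row 2; the Z-row RHS becomes 56 − (-4)·(2/3) = 176/3.

176/3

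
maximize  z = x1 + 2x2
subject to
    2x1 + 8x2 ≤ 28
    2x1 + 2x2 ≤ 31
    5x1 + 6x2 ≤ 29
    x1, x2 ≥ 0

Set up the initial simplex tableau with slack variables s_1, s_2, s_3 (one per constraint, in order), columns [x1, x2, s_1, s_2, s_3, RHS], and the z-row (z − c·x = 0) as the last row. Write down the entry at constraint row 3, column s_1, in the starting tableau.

Slack s_1 belongs to constraint 1; its column is the unit vector e_1, so the entry in row 3 is 0.

0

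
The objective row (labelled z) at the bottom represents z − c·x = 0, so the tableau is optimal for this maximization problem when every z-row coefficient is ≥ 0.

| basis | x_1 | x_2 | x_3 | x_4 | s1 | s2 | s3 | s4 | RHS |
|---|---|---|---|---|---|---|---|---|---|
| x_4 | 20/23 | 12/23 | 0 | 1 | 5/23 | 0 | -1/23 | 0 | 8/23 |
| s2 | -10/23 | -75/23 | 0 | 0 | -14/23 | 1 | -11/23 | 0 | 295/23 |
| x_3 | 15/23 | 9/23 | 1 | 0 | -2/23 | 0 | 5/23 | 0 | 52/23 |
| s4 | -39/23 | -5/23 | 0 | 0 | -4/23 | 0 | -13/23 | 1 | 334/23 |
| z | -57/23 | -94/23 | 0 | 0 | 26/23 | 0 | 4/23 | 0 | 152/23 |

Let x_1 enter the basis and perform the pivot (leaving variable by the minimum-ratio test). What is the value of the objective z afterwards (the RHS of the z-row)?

Ratio test on column x_1 — row 1: (8/23)/(20/23) = 2/5; row 2: entry -10/23 ≤ 0; row 3: (52/23)/(15/23) = 52/15; row 4: entry -39/23 ≤ 0. Minimum is 2/5 at row 1 (x_4 leaves); pivot element 20/23.
Pivot on row 1; the z-row RHS becomes 152/23 − (-57/23)·(2/5) = 38/5.

38/5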